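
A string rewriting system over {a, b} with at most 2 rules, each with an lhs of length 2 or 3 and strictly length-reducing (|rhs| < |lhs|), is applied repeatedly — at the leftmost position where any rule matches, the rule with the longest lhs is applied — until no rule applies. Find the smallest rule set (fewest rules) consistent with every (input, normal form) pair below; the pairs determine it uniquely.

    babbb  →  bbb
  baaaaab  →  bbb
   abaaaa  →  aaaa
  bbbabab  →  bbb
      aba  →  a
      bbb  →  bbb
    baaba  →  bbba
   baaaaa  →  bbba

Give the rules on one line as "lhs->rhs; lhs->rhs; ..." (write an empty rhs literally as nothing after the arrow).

ab->; baa->bb

  | babbb => bbb
  | baaaaab => bbaaab => bbbab => bbb
  | abaaaa => aaaa
  | bbbabab => bbbab => bbb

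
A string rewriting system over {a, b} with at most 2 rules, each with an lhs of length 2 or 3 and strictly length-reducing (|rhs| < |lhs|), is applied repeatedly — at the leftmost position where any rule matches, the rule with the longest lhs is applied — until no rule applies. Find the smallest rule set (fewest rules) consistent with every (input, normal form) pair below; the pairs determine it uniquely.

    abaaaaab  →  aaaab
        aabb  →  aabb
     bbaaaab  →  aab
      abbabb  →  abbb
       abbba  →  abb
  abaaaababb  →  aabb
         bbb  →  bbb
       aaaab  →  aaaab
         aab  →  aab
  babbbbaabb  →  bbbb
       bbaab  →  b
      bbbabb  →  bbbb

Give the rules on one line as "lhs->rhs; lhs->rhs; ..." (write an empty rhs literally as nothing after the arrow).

aba->; ba->

  | abaaaaab => aaaab
  | aabb
  | bbaaaab => baaab => aab
  | abbabb => abbb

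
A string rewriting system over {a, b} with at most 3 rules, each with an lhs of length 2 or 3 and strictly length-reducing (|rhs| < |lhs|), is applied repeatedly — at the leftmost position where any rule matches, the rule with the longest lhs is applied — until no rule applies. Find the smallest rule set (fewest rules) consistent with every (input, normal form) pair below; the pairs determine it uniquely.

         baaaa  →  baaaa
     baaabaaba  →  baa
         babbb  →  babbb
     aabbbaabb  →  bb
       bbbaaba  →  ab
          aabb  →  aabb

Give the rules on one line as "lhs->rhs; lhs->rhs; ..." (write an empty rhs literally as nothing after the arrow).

aba->; bba->ab

  | baaaa
  | baaabaaba => baaaba => baa
  | babbb
  | aabbbaabb => aabababb => ababb => bb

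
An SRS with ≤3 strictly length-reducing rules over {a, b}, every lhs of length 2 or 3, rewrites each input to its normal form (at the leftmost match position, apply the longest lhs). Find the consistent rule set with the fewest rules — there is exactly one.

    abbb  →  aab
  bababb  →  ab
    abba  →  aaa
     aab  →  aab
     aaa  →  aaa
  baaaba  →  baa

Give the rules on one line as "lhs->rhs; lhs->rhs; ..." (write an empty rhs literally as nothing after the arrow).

aba->; bb->a

  | abbb => aab
  | bababb => bbb => ab
  | abba => aaa
  | aab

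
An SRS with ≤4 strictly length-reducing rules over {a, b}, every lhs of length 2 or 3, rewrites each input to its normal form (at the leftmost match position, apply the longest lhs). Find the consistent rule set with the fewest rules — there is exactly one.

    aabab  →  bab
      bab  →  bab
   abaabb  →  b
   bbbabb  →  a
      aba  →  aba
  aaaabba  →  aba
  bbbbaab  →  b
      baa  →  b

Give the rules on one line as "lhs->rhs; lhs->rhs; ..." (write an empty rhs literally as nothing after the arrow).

  | aabab => bbab => bab
  | bab
  | abaabb => abbbb => aab => bb => b
  | bbbabb => aabb => bbb => a

aa->b; bb->b; bbb->a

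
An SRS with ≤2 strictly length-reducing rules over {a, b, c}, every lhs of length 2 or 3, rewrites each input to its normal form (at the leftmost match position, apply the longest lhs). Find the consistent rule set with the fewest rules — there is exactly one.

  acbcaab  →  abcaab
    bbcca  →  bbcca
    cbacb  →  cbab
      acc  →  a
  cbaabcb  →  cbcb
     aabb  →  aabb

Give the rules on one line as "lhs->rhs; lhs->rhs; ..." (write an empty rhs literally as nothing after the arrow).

  | acbcaab => abcaab
  | bbcca
  | cbacb => cbab
  | acc => ac => a

ac->a; baa->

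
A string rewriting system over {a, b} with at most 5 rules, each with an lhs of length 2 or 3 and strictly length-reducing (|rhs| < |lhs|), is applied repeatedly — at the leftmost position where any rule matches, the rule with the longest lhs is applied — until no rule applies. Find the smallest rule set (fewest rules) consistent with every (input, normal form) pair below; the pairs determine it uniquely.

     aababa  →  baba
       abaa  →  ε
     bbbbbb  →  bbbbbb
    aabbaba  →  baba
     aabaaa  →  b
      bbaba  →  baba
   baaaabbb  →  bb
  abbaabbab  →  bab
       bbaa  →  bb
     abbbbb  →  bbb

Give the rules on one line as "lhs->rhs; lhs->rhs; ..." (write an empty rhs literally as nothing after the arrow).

aa->b; aaa->; abb->; bba->ba

  | aababa => bbaba => baba
  | abaa => abb => ε
  | bbbbbb
  | aabbaba => bbbaba => bbaba => baba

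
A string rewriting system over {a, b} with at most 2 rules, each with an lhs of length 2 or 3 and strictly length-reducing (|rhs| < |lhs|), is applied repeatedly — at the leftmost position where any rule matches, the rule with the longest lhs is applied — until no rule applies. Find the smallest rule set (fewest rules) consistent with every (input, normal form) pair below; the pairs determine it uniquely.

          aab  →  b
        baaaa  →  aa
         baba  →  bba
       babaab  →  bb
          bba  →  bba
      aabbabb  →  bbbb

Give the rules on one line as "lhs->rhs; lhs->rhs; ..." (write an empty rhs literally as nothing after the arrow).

ab->b; baa->

  | aab => ab => b
  | baaaa => aa
  | baba => bba
  | babaab => bbaab => bb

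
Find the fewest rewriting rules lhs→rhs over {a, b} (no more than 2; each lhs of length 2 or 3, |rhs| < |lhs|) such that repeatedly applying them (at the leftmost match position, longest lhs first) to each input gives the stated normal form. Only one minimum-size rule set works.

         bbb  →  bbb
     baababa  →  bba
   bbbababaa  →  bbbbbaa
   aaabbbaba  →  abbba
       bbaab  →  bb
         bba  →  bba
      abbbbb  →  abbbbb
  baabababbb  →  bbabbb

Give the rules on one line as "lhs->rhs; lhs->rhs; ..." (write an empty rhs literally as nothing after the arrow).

aab->; aba->ba

  | bbb
  | baababa => baba => bba
  | bbbababaa => bbbbabaa => bbbbbaa
  | aaabbbaba => abbaba => abbba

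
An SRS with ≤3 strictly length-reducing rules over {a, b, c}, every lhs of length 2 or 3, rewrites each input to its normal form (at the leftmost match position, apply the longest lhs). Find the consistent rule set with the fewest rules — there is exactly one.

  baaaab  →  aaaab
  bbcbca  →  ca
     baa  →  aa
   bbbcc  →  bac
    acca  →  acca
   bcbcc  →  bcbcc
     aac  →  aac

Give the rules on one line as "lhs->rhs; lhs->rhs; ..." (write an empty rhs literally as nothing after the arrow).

  | baaaab => aaaab
  | bbcbca => abca => ca
  | baa => aa
  | bbbcc => bac

abc->c; baa->aa; bbc->a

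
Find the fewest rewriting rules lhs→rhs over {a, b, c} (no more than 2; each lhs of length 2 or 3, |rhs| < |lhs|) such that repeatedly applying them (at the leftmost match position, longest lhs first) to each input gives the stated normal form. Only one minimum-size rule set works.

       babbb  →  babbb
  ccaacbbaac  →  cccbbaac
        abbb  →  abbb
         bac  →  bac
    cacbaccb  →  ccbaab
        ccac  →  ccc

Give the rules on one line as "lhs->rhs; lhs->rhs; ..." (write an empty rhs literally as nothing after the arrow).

acc->aa; ca->c

  | babbb
  | ccaacbbaac => ccacbbaac => cccbbaac
  | abbb
  | bac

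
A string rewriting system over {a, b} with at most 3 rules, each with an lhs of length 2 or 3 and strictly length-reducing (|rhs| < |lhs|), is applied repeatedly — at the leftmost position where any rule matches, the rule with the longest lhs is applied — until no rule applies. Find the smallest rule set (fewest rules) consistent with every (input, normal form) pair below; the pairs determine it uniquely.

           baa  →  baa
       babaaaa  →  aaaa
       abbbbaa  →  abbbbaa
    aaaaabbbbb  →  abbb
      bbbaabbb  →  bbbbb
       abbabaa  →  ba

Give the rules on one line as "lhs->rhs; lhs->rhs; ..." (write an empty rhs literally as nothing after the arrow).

  | baa
  | babaaaa => aaaa
  | abbbbaa
  | aaaaabbbbb => aaabbbb => abbb

aab->; aba->b; bab->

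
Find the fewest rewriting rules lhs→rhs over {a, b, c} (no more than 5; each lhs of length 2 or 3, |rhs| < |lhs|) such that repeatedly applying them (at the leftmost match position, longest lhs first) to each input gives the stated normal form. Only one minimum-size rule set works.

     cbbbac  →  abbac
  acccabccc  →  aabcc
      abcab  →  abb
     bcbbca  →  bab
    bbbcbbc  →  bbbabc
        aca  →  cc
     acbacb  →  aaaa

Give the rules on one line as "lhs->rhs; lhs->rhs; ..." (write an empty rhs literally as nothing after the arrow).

aca->cc; ca->; cb->a; cbc->bb

  | cbbbac => abbac
  | acccabccc => accbccc => acbbcc => aabcc
  | abcab => abb
  | bcbbca => babca => bab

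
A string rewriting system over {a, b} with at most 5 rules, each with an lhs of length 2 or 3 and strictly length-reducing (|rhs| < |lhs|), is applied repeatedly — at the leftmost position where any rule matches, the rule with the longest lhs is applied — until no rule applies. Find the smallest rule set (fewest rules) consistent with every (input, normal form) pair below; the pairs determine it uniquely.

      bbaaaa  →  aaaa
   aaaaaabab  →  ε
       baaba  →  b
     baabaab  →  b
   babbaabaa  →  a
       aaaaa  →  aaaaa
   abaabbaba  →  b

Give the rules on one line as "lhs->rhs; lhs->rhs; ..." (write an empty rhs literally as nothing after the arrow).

  | bbaaaa => aaaa
  | aaaaaabab => aaaaabab => aaaabab => aaabab => aabab => abab => bab => bb => ε
  | baaba => aba => ba => b
  | baabaab => abaab => baab => ab => b

ab->b; ba->b; baa->a; bb->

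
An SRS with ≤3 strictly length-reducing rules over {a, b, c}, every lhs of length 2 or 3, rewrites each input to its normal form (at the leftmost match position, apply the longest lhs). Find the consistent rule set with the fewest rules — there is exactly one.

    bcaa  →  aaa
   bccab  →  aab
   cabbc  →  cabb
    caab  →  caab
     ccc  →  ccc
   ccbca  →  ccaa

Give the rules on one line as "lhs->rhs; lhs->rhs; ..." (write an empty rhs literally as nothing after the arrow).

  | bcaa => aaa
  | bccab => bcab => aab
  | cabbc => cabb
  | caab

bc->b; bca->aa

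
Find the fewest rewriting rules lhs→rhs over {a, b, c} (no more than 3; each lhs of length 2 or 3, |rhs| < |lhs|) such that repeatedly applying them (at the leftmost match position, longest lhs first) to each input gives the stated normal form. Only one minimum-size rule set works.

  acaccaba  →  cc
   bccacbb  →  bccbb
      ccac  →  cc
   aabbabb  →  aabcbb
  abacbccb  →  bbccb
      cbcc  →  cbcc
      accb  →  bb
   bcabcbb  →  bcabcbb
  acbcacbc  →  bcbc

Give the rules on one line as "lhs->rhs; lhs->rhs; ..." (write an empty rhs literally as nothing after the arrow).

  | acaccaba => accaba => baba => cba => cc
  | bccacbb => bccbb
  | ccac => cc
  | aabbabb => aabcbb

ac->; acc->b; ba->c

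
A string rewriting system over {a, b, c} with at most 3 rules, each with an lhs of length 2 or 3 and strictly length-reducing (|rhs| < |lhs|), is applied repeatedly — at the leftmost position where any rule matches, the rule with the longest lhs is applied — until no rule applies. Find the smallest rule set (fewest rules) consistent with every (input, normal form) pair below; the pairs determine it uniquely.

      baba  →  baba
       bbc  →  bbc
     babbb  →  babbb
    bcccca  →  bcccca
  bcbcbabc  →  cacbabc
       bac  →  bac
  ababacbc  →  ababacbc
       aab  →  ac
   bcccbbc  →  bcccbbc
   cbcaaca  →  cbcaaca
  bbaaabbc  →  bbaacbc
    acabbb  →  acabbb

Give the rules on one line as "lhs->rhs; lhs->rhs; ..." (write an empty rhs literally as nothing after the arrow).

aab->ac; bcb->ca

  | baba
  | bbc
  | babbb
  | bcccca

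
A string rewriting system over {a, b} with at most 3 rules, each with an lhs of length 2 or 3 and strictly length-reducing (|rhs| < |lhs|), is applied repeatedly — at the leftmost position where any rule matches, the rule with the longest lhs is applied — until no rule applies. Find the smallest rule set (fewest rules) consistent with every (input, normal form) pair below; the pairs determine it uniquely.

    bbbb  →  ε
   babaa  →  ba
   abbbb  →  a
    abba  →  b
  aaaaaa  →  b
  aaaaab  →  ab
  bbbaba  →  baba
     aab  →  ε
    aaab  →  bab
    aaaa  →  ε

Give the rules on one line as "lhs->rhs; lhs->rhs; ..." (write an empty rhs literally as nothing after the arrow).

  | bbbb => bb => ε
  | babaa => babb => ba
  | abbbb => abb => a
  | abba => aa => b

aa->b; bb->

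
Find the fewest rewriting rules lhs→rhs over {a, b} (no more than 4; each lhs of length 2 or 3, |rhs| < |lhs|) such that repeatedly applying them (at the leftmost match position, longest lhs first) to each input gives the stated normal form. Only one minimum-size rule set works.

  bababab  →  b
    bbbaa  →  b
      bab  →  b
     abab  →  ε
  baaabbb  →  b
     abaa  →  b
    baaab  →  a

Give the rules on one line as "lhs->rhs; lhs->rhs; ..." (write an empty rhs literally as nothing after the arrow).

  | bababab => babab => bab => b
  | bbbaa => abaa => aa => b
  | bab => b
  | abab => ab => ε

aa->b; ab->; bb->a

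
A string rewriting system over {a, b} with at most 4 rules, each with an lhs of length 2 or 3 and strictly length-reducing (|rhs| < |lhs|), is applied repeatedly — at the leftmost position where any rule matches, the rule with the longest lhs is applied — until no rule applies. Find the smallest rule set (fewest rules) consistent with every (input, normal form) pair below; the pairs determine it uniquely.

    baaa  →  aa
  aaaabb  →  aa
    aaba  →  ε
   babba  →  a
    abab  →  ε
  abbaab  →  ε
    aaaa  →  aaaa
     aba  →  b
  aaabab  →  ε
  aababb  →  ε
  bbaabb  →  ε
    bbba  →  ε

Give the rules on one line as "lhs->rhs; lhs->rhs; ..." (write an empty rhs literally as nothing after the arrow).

  | baaa => aa
  | aaaabb => aaab => aa
  | aaba => ab => ε
  | babba => bba => a

ab->; aba->b; ba->; bb->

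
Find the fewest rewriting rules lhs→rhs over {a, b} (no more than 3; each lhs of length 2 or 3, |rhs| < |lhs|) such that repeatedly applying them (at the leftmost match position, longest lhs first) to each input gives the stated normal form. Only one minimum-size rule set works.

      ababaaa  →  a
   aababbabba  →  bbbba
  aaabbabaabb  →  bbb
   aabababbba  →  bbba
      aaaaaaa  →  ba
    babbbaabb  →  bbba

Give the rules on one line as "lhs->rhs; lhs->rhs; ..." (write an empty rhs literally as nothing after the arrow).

aa->b; abb->ba; baa->

  | ababaaa => abaa => a
  | aababbabba => bbabbabba => bbbaabba => bbbba
  | aaabbabaabb => babbabaabb => bbaabaabb => bbaabb => bbb
  | aabababbba => bbababbba => bbabbaba => bbbaaba => bbba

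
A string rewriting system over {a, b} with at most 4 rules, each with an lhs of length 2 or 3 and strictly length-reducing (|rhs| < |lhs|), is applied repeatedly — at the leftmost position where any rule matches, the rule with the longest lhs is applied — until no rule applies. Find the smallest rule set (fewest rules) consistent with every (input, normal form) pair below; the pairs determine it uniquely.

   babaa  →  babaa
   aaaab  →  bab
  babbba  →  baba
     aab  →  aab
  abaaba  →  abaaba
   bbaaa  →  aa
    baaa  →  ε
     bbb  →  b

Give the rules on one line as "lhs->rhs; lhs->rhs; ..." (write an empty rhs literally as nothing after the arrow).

  | babaa
  | aaaab => bab
  | babbba => baba
  | aab

aaa->b; bb->; bba->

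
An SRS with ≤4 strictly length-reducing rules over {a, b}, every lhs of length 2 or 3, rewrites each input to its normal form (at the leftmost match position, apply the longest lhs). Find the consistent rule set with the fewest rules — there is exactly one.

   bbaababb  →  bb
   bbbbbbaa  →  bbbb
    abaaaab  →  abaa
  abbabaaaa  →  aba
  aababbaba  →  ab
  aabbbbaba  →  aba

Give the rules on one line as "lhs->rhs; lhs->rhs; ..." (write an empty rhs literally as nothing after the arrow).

aaa->a; aab->aa; bab->b; bba->b

  | bbaababb => bababb => babb => bb
  | bbbbbbaa => bbbbba => bbbb
  | abaaaab => abaab => abaa
  | abbabaaaa => abbaaaa => abaaa => aba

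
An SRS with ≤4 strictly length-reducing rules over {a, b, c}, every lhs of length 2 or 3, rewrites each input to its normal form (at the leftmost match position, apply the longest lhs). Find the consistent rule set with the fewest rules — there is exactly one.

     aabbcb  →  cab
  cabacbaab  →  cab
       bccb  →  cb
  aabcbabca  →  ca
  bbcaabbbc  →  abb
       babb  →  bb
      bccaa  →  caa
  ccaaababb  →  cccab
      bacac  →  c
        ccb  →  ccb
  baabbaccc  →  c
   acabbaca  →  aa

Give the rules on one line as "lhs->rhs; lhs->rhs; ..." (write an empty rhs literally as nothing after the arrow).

  | aabbcb => cabcb => cab
  | cabacbaab => cacbaab => cbaab => cab
  | bccb => cb
  | aabcbabca => cacbabca => cbabca => cbca => ca

aab->ca; ac->; ba->; bc->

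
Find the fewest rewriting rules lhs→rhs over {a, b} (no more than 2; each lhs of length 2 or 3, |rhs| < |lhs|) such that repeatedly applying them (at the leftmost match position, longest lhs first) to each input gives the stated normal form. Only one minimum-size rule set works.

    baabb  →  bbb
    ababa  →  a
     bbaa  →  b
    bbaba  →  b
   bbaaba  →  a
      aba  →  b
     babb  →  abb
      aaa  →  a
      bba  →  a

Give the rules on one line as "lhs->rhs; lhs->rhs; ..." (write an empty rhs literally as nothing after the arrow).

  | baabb => aabb => bbb
  | ababa => aaba => bba => ba => a
  | bbaa => baa => aa => b
  | bbaba => baba => aba => aa => b

aa->b; ba->a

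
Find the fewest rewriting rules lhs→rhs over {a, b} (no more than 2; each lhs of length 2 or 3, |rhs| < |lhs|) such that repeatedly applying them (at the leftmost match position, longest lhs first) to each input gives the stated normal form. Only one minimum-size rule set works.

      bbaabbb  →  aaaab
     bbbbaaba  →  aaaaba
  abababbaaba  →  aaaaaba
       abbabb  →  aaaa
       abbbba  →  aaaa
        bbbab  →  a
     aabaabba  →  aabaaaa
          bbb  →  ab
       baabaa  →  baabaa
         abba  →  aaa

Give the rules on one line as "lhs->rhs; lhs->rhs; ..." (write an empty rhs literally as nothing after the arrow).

bab->; bb->a

  | bbaabbb => aaabbb => aaaab
  | bbbbaaba => abbaaba => aaaaba
  | abababbaaba => aabbaaba => aaaaaba
  | abbabb => aaabb => aaaa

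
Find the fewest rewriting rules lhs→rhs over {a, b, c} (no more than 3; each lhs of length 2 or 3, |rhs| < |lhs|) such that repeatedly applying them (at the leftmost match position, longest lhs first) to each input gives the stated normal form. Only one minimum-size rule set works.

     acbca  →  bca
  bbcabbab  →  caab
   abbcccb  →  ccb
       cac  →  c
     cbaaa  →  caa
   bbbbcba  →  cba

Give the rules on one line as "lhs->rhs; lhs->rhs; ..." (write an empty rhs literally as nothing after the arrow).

  | acbca => bca
  | bbcabbab => cabbab => caab
  | abbcccb => acccb => ccb
  | cac => c

ac->; baa->a; bb->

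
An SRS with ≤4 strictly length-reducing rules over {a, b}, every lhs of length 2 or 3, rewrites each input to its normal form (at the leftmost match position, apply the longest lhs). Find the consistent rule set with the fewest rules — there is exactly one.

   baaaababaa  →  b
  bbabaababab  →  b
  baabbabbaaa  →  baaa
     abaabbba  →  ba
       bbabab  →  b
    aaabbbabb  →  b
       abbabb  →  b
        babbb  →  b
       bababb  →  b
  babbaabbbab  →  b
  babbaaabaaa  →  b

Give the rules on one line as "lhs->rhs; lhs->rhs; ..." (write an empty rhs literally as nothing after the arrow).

  | baaaababaa => baaabbaa => baabaa => baba => bb => b
  | bbabaababab => babaababab => bbababab => bababab => bbbab => bbab => bab => b
  | baabbabbaaa => bababbaaa => bbbbaaa => bbbaaa => bbaaa => baaa
  | abaabbba => babbba => bbba => bba => ba

ab->; aba->b; bb->b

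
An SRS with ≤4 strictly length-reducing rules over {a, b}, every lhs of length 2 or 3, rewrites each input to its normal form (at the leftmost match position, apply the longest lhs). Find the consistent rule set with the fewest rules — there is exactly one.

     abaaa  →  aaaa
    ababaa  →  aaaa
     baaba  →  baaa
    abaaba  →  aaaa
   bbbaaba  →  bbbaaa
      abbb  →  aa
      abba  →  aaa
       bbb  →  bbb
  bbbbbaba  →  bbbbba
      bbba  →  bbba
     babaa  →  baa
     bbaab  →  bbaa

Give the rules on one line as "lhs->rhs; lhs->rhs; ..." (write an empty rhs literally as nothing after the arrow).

ab->a; abb->aa; bab->b

  | abaaa => aaaa
  | ababaa => aabaa => aaaa
  | baaba => baaa
  | abaaba => aaaba => aaaa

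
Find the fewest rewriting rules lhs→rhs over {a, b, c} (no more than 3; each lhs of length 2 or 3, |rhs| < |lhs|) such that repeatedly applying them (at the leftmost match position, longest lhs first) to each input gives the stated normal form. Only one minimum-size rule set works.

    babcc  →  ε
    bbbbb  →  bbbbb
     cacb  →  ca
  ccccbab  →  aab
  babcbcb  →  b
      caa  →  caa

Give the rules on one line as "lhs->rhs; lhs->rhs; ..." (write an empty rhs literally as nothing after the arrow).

ba->; cb->; cc->a

  | babcc => bcc => ba => ε
  | bbbbb
  | cacb => ca
  | ccccbab => accbab => aabab => aab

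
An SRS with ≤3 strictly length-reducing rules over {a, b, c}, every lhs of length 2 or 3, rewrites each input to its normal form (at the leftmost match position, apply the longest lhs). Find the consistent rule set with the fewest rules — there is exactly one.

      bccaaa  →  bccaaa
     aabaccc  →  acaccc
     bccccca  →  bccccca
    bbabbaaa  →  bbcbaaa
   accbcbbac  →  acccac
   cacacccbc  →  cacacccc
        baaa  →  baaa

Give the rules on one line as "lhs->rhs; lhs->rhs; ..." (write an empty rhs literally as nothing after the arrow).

ab->c; ccb->cc

  | bccaaa
  | aabaccc => acaccc
  | bccccca
  | bbabbaaa => bbcbaaa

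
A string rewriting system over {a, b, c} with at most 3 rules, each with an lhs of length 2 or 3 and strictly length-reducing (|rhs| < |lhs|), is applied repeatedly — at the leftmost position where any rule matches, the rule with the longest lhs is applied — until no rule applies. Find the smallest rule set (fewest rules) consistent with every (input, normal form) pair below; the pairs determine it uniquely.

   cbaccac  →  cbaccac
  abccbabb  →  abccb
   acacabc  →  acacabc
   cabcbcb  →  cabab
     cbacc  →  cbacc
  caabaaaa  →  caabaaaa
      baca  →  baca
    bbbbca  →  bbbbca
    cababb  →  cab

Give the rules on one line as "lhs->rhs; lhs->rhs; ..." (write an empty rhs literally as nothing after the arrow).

abb->; cbc->a

  | cbaccac
  | abccbabb => abccb
  | acacabc
  | cabcbcb => cabab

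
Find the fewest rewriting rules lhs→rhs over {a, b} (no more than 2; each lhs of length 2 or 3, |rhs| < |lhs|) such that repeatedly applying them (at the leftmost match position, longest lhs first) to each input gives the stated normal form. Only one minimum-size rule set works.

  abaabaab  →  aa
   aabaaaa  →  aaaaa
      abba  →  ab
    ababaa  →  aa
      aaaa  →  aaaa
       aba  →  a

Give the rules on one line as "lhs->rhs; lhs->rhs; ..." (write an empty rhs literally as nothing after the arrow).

aab->a; ba->

  | abaabaab => aabaab => aaab => aa
  | aabaaaa => aaaaa
  | abba => ab
  | ababaa => abaa => aa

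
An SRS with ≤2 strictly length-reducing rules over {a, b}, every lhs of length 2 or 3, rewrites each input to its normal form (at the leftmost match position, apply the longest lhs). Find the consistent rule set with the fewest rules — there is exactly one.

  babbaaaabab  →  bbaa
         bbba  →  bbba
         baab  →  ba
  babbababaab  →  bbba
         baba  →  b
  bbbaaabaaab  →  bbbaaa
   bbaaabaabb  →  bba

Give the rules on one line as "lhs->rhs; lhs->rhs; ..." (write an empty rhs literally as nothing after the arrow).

  | babbaaaabab => bbaaaabab => bbaaab => bbaa
  | bbba
  | baab => ba
  | babbababaab => bbababaab => bbbaab => bbba

ab->; aba->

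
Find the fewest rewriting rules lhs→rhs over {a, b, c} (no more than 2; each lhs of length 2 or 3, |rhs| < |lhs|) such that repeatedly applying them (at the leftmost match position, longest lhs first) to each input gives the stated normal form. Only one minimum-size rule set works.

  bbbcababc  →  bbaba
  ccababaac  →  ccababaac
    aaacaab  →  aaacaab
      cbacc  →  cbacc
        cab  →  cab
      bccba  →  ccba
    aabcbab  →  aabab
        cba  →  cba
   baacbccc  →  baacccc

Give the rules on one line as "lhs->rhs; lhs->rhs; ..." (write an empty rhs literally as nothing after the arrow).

bc->; bcc->cc

  | bbbcababc => bbababc => bbaba
  | ccababaac
  | aaacaab
  | cbacc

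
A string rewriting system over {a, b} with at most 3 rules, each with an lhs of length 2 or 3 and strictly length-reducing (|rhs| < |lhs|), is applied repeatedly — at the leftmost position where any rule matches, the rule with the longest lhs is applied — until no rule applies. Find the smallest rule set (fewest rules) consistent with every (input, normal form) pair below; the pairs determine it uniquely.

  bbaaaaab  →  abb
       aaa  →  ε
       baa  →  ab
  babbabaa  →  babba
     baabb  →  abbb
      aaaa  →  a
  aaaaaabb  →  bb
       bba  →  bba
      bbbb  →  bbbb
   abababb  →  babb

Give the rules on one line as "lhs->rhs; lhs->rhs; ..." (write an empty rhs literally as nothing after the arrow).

aaa->; aba->; baa->ab

  | bbaaaaab => babaaab => baab => abb
  | aaa => ε
  | baa => ab
  | babbabaa => babba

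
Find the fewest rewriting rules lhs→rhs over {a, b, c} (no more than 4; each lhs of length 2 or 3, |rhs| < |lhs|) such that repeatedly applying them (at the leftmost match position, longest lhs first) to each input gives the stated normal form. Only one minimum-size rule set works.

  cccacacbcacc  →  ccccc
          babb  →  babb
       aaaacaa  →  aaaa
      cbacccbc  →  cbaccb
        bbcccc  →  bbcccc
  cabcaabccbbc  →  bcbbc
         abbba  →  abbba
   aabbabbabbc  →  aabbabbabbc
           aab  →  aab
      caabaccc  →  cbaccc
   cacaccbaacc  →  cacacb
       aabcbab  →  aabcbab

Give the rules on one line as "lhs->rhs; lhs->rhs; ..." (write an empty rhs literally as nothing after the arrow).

aac->; caa->c; cab->; cbc->b

  | cccacacbcacc => cccacabacc => cccaacc => ccccc
  | babb
  | aaaacaa => aaaa
  | cbacccbc => cbaccb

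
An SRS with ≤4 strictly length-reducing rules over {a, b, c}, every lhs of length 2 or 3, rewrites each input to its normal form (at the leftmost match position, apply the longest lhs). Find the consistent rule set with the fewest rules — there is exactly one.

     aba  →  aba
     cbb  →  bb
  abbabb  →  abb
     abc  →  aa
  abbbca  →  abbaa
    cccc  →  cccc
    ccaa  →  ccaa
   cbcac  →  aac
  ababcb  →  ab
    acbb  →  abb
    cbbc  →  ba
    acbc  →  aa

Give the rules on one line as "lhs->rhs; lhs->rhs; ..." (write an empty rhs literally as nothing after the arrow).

  | aba
  | cbb => bb
  | abbabb => abb
  | abc => aa

bab->; bc->a; cb->b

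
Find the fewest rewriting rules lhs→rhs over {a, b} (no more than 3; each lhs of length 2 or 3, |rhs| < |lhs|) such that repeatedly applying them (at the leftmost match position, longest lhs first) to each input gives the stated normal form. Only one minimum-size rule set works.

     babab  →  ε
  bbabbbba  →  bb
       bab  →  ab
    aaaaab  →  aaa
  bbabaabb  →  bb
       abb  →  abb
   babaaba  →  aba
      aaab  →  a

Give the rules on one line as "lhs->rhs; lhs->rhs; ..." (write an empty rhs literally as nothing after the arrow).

  | babab => abab => aab => ε
  | bbabbbba => bbbba => bb
  | bab => ab
  | aaaaab => aaa

aab->; bab->ab; bba->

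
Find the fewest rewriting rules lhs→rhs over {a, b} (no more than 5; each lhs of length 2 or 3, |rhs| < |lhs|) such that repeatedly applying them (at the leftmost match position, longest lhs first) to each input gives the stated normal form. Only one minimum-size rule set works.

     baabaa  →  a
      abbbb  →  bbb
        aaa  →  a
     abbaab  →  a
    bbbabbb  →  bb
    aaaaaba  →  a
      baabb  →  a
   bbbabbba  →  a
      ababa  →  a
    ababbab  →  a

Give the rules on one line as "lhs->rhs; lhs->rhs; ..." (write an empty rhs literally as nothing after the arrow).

aa->a; aab->aa; abb->b; ba->a

  | baabaa => aabaa => aaaa => aaa => aa => a
  | abbbb => bbb
  | aaa => aa => a
  | abbaab => baab => aab => aa => a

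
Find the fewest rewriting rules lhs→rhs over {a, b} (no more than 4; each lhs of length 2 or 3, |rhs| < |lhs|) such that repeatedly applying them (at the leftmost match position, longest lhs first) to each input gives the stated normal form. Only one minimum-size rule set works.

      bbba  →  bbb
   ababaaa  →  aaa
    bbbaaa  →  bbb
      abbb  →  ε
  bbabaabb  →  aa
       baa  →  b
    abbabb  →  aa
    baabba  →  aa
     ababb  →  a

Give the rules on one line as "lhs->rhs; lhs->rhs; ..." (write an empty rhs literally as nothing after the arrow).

  | bbba => bbb
  | ababaaa => abaaa => aaa
  | bbbaaa => bbbaa => bbba => bbb
  | abbb => ab => ε

ab->; abb->a; ba->b; bab->ab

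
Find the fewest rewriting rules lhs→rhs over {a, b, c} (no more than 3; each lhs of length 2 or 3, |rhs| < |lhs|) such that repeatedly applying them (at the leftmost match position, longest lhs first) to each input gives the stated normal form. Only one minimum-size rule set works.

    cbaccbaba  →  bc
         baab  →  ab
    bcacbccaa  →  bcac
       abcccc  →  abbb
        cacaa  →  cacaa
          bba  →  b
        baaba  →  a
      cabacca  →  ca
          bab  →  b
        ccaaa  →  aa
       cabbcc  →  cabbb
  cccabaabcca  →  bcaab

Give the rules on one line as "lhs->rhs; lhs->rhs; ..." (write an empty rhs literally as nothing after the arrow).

ba->; cc->b

  | cbaccbaba => cccbaba => bcbaba => bcba => bc
  | baab => ab
  | bcacbccaa => bcacbbaa => bcacba => bcac
  | abcccc => abbcc => abbb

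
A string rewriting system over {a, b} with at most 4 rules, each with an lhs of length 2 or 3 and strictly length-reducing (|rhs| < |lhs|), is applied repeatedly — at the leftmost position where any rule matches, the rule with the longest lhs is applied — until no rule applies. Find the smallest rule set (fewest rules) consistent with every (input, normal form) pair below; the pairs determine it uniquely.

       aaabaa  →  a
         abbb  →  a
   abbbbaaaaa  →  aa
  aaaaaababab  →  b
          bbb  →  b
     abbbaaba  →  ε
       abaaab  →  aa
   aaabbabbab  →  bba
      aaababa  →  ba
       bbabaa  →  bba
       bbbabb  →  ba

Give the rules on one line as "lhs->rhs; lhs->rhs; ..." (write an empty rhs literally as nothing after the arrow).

  | aaabaa => abaa => a
  | abbb => abb => ab => a
  | abbbbaaaaa => abbbaaaaa => abbaaaaa => abaaaaa => aaaa => aa
  | aaaaaababab => aaaababab => aababab => abab => b

aaa->a; ab->a; aba->; bbb->b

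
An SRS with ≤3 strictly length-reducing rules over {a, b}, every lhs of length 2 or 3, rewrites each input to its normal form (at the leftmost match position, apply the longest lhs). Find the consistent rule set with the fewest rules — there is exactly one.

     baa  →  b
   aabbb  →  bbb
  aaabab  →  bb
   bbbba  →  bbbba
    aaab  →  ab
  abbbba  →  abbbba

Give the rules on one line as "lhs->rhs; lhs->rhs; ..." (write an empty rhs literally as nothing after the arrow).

  | baa => b
  | aabbb => bbb
  | aaabab => abab => bb
  | bbbba

aa->; aba->b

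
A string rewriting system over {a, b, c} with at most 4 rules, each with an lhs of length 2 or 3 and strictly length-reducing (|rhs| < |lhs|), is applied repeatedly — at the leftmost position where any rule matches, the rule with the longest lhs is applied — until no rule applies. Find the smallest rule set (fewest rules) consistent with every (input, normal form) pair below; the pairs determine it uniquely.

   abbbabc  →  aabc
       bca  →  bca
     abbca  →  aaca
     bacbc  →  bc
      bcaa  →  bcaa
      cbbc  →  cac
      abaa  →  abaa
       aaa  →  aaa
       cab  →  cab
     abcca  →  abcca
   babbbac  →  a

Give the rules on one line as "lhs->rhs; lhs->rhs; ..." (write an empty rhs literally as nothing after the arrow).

bab->b; bac->; bb->a

  | abbbabc => aababc => aabc
  | bca
  | abbca => aaca
  | bacbc => bc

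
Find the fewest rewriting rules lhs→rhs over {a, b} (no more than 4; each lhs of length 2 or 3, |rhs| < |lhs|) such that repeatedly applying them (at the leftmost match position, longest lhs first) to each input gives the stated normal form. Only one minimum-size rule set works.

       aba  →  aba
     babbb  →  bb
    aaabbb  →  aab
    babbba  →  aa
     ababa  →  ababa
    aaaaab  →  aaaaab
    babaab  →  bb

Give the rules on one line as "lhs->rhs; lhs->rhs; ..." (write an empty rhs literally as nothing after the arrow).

  | aba
  | babbb => bb
  | aaabbb => aab
  | babbba => bba => aa

abb->; baa->bb; bba->aa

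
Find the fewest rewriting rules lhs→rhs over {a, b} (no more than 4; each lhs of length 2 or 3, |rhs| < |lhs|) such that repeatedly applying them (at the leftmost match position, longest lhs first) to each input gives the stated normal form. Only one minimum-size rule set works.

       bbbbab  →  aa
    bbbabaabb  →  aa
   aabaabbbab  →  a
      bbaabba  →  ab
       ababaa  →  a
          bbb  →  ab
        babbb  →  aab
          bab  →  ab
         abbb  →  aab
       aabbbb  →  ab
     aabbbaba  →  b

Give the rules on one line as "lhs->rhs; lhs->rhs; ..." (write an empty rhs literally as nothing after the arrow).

  | bbbbab => abbab => abb => aa
  | bbbabaabb => ababaabb => aabaabb => aaaabb => babb => abb => aa
  | aabaabbbab => aaaabbbab => babbbab => abbbab => aabab => aaab => bb => a
  | bbaabba => babba => abba => ab

aaa->b; ba->a; bb->a; bba->b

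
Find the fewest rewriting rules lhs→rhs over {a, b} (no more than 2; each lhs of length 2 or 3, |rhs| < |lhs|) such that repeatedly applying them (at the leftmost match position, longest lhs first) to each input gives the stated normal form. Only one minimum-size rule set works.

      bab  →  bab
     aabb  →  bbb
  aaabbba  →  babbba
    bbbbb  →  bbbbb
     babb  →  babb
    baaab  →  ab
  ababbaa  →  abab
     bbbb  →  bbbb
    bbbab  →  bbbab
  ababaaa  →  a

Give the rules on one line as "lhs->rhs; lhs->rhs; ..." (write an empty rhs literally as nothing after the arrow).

aa->b; baa->

  | bab
  | aabb => bbb
  | aaabbba => babbba
  | bbbbb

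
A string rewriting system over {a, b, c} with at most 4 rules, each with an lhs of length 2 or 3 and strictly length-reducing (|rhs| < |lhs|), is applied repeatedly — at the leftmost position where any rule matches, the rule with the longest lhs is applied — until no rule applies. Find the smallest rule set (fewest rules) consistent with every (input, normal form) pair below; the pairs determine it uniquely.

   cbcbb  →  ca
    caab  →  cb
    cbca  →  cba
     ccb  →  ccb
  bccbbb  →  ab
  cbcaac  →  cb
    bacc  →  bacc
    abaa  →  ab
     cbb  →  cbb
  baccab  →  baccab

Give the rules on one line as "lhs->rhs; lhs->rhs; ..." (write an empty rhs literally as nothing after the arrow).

  | cbcbb => cbbb => ca
  | caab => cb
  | cbca => cba
  | ccb

aa->; bbb->a; bc->b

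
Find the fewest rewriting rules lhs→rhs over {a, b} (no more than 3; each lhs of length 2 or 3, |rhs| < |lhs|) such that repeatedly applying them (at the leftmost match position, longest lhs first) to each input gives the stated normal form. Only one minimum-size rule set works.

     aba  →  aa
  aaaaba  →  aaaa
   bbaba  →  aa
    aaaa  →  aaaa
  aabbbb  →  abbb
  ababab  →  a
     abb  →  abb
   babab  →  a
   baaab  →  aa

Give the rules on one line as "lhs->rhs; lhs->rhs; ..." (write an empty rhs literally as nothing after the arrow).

aab->a; ba->a

  | aba => aa
  | aaaaba => aaaa
  | bbaba => baba => aba => aa
  | aaaa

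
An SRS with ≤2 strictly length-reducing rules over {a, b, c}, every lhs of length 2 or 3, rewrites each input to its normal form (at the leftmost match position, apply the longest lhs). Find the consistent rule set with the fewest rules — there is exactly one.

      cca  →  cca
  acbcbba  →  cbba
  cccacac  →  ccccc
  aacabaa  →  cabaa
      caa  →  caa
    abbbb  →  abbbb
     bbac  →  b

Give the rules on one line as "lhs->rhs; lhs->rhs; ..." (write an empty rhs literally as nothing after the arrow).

ac->c; bc->

  | cca
  | acbcbba => cbcbba => cbba
  | cccacac => ccccac => ccccc
  | aacabaa => acabaa => cabaa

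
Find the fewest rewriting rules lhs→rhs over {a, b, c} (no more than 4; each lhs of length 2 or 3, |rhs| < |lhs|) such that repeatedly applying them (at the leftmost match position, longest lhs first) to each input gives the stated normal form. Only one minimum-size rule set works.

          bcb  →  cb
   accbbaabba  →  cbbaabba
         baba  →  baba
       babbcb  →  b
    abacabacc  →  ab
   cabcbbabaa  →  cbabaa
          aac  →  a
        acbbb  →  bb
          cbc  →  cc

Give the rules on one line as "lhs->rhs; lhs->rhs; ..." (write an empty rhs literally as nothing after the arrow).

ac->; acb->; bc->c

  | bcb => cb
  | accbbaabba => cbbaabba
  | baba
  | babbcb => babcb => bacb => b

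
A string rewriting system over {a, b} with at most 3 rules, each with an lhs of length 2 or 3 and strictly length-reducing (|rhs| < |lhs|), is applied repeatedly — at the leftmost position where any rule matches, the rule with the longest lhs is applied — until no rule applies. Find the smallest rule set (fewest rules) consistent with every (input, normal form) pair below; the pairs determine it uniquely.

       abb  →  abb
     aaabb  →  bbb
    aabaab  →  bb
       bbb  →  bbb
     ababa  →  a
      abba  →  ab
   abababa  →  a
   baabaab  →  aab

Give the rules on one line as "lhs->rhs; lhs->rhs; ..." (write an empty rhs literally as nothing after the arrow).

  | abb
  | aaabb => bbb
  | aabaab => aaab => bb
  | bbb

aaa->b; ba->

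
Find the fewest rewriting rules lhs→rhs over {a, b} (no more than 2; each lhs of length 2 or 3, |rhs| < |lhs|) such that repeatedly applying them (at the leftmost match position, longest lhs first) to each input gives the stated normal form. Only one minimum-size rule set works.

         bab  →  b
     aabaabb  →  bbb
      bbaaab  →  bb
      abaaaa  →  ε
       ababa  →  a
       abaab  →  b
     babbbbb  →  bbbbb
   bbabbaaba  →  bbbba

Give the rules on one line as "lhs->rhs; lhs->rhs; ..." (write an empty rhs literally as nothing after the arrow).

  | bab => b
  | aabaabb => baabb => bbb
  | bbaaab => bbab => bb
  | abaaaa => aaaa => aa => ε

aa->; ab->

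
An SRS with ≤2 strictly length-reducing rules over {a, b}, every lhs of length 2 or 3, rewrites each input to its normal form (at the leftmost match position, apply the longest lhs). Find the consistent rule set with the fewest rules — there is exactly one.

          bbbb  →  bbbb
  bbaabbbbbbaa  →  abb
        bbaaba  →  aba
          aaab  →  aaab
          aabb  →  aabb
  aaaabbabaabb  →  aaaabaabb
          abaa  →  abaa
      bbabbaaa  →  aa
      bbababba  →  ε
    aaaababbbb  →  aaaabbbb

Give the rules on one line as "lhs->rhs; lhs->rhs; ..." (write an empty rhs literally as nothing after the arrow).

  | bbbb
  | bbaabbbbbbaa => abbbbbbaa => abbbba => abb
  | bbaaba => aba
  | aaab

bab->b; bba->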